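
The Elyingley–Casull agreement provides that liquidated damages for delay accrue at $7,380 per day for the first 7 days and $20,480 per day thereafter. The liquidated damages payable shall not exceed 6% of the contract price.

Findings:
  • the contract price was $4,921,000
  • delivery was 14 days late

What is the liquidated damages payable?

$195,020

First 7 days: 7 × $7,380 = $51,660
Remaining days: (14 − 7) × $20,480 = $143,360
Accrued per-day damages: $51,660 + $143,360 = $195,020
Cap: 6% of $4,921,000 = $295,260
Cap at $295,260: $195,020 is within the cap, no reduction.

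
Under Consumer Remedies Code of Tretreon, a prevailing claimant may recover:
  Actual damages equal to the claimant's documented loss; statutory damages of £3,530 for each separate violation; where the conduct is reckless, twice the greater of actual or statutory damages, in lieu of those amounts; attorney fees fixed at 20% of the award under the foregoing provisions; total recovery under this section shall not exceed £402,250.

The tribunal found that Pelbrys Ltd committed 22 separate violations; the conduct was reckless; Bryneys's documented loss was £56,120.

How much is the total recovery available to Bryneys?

Statutory damages: 22 × £3,530 = £77,660
Greater of actual damages (£56,120) or statutory damages (£77,660): £77,660
Doubled: 2 × £77,660 = £155,320
Attorney fees: 20% of £155,320 = £31,064
Total before cap: £155,320 + £31,064 = £186,384
Cap at £402,250: £186,384 is within the cap, no reduction.

£186,384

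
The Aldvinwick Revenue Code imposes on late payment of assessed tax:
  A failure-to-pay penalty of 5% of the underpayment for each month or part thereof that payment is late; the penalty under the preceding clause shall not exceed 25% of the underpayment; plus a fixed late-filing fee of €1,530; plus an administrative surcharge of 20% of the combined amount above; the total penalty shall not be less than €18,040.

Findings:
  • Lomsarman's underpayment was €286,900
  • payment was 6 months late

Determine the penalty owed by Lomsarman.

€87,906

Accrued rate: 5% × 6 = 30%, capped at 25% → 25%
Failure-to-pay penalty: 25% of €286,900 = €71,725
Penalty before surcharge: €71,725 + €1,530 = €73,255
Administrative surcharge: 20% of €73,255 = €14,651
Total penalty: €73,255 + €14,651 = €87,906
Minimum €18,040: €87,906 meets the minimum, no increase.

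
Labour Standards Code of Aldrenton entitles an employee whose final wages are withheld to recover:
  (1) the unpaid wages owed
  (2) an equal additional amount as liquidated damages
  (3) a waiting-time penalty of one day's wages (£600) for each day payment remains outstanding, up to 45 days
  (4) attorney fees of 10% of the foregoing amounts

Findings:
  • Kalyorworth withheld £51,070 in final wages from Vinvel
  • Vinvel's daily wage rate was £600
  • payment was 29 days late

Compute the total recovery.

Liquidated damages (equal amount): £51,070
Penalty days: min(29, 45) = 29
Waiting-time penalty: 29 × £600 = £17,400
Subtotal: £51,070 + £51,070 + £17,400 = £119,540
Attorney fees: 10% of £119,540 = £11,954
Total award: £119,540 + £11,954 = £131,494

£131,494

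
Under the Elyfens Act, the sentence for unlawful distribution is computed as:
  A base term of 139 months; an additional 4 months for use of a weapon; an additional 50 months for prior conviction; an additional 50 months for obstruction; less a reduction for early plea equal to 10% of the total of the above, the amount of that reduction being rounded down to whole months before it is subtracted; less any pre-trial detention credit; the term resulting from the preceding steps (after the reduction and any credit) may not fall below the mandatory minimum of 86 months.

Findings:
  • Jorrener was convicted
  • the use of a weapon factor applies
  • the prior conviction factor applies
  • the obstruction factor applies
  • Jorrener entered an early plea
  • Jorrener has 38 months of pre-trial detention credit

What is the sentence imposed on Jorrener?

181 months

Use of a weapon enhancement: +4 months
Prior conviction enhancement: +50 months
Obstruction enhancement: +50 months
Adjusted term: 139 months + 4 months + 50 months + 50 months = 243 months
Early plea reduction: 10% of 243 months = 24 months (rounded down)
After reduction: 243 − 24 = 219 months
Less pre-trial detention credit: 219 months − 38 months = 181 months
Minimum 86 months: 181 months meets the minimum, no increase.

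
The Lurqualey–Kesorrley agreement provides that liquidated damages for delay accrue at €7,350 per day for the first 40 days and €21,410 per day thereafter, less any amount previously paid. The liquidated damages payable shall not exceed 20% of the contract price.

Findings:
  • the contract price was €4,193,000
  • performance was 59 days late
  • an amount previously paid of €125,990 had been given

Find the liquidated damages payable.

€574,800

First 40 days: 40 × €7,350 = €294,000
Remaining days: (59 − 40) × €21,410 = €406,790
Accrued per-day damages: €294,000 + €406,790 = €700,790
Less amount previously paid: €700,790 − €125,990 = €574,800
Cap: 20% of €4,193,000 = €838,600
Cap at €838,600: €574,800 is within the cap, no reduction.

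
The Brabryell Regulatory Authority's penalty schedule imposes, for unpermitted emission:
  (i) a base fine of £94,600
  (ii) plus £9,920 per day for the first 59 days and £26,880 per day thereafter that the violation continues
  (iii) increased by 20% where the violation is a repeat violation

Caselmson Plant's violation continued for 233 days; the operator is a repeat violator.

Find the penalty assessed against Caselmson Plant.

£6,428,400

First 59 days: 59 × £9,920 = £585,280
Remaining days: (233 − 59) × £26,880 = £4,677,120
Per-day component: £585,280 + £4,677,120 = £5,262,400
Base plus per-day: £94,600 + £5,262,400 = £5,357,000
Enhancement: 20% of £5,357,000 = £1,071,400
Enhanced fine: £5,357,000 + £1,071,400 = £6,428,400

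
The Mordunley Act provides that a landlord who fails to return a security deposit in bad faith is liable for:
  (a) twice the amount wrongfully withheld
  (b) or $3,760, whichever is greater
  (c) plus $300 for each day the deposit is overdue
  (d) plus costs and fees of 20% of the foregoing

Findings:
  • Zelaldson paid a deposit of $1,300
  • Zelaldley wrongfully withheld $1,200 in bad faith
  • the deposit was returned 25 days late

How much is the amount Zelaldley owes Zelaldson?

$13,512

Doubled: 2 × $1,200 = $2,400
Minimum $3,760: $2,400 is below the minimum → $3,760
Late-return penalty: 25 × $300 = $7,500
Damages plus late penalty: $3,760 + $7,500 = $11,260
Costs and fees: 20% of $11,260 = $2,252
Total recovery: $11,260 + $2,252 = $13,512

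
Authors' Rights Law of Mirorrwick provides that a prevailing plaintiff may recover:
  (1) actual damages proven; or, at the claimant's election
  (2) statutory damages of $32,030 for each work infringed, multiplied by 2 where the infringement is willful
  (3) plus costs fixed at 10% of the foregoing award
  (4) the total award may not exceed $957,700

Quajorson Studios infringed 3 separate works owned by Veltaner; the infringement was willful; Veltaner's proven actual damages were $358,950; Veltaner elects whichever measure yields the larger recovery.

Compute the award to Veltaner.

Statutory damages: 3 × $32,030 = $96,090
Doubled: 2 × $96,090 = $192,180
Greater of actual damages ($358,950) or enhanced statutory damages ($192,180): $358,950
Costs: 10% of $358,950 = $35,895
Award plus costs: $358,950 + $35,895 = $394,845
Cap at $957,700: $394,845 is within the cap, no reduction.

Award: $394,845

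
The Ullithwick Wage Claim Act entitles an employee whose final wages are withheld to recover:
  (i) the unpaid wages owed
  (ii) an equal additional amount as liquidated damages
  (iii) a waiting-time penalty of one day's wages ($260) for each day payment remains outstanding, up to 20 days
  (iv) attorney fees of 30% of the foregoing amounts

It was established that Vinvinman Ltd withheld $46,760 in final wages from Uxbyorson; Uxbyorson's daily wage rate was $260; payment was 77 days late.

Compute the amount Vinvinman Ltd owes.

$128,336

Liquidated damages (equal amount): $46,760
Penalty days: min(77, 20) = 20
Waiting-time penalty: 20 × $260 = $5,200
Subtotal: $46,760 + $46,760 + $5,200 = $98,720
Attorney fees: 30% of $98,720 = $29,616
Total award: $98,720 + $29,616 = $128,336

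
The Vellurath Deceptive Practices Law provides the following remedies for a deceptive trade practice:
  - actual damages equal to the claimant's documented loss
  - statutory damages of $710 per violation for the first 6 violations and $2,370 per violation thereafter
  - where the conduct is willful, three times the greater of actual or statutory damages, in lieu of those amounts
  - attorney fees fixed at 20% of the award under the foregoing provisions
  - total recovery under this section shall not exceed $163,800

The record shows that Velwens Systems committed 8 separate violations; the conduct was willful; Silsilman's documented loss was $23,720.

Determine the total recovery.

First 6 violations: 6 × $710 = $4,260
Remaining violations: (8 − 6) × $2,370 = $4,740
Statutory damages: $4,260 + $4,740 = $9,000
Greater of actual damages ($23,720) or statutory damages ($9,000): $23,720
Trebled: 3 × $23,720 = $71,160
Attorney fees: 20% of $71,160 = $14,232
Total before cap: $71,160 + $14,232 = $85,392
Cap at $163,800: $85,392 is within the cap, no reduction.

$85,392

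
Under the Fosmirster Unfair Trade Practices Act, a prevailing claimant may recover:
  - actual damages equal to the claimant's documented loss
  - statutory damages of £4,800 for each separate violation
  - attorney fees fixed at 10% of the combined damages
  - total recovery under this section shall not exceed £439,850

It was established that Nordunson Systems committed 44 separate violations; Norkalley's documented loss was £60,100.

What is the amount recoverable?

Total recovery: £298,430

Statutory damages: 44 × £4,800 = £211,200
Combined damages: £60,100 + £211,200 = £271,300
Attorney fees: 10% of £271,300 = £27,130
Total before cap: £271,300 + £27,130 = £298,430
Cap at £439,850: £298,430 is within the cap, no reduction.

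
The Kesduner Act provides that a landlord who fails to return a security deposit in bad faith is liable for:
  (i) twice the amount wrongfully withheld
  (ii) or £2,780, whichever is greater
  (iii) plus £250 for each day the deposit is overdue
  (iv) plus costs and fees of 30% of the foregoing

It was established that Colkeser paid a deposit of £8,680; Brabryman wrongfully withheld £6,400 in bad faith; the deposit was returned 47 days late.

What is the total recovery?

Doubled: 2 × £6,400 = £12,800
Minimum £2,780: £12,800 meets the minimum, no increase.
Late-return penalty: 47 × £250 = £11,750
Damages plus late penalty: £12,800 + £11,750 = £24,550
Costs and fees: 30% of £24,550 = £7,365
Total recovery: £24,550 + £7,365 = £31,915

Recovery: £31,915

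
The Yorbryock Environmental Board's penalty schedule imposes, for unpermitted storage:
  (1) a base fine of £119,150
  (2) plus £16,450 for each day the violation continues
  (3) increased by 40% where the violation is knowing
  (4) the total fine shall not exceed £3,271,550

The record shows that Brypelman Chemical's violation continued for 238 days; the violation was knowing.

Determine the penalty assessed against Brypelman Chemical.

£3,271,550

Per-day component: 238 × £16,450 = £3,915,100
Base plus per-day: £119,150 + £3,915,100 = £4,034,250
Enhancement: 40% of £4,034,250 = £1,613,700
Enhanced fine: £4,034,250 + £1,613,700 = £5,647,950
Cap at £3,271,550: £5,647,950 exceeds the cap → £3,271,550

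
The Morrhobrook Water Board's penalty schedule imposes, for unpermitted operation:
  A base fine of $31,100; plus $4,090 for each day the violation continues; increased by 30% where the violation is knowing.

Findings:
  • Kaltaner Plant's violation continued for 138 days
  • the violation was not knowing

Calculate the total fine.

Per-day component: 138 × $4,090 = $564,420
Base plus per-day: $31,100 + $564,420 = $595,520
The violation was not knowing: no 30% increase.

$595,520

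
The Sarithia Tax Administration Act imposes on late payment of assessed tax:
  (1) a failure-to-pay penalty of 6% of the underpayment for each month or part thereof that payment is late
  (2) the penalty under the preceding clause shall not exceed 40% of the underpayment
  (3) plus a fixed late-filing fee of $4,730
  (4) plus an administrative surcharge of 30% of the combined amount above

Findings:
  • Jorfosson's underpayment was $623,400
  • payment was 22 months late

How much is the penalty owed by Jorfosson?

Accrued rate: 6% × 22 = 132%, capped at 40% → 40%
Failure-to-pay penalty: 40% of $623,400 = $249,360
Penalty before surcharge: $249,360 + $4,730 = $254,090
Administrative surcharge: 30% of $254,090 = $76,227
Total penalty: $254,090 + $76,227 = $330,317

$330,317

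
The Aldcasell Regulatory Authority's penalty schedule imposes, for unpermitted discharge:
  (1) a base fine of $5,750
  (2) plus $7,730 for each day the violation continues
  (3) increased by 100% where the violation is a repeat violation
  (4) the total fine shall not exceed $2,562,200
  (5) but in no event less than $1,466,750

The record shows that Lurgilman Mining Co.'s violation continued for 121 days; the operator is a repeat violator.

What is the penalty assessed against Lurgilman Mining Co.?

$1,882,160

Per-day component: 121 × $7,730 = $935,330
Base plus per-day: $5,750 + $935,330 = $941,080
Enhancement: 100% of $941,080 = $941,080
Enhanced fine: $941,080 + $941,080 = $1,882,160
Cap at $2,562,200: $1,882,160 is within the cap, no reduction.
Minimum $1,466,750: $1,882,160 meets the minimum, no increase.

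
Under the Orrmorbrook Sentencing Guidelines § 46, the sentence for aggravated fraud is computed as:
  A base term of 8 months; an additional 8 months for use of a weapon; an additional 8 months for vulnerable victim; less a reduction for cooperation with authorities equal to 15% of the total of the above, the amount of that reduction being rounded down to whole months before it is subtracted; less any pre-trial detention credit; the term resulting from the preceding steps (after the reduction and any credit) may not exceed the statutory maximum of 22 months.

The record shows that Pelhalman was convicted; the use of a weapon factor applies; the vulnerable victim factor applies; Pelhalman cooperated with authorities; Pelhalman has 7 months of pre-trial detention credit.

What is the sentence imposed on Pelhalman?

Use of a weapon enhancement: +8 months
Vulnerable victim enhancement: +8 months
Adjusted term: 8 months + 8 months + 8 months = 24 months
Cooperation with authorities reduction: 15% of 24 months = 3 months (rounded down)
After reduction: 24 − 3 = 21 months
Less pre-trial detention credit: 21 months − 7 months = 14 months
Cap at 22 months: 14 months is within the cap, no reduction.

14 months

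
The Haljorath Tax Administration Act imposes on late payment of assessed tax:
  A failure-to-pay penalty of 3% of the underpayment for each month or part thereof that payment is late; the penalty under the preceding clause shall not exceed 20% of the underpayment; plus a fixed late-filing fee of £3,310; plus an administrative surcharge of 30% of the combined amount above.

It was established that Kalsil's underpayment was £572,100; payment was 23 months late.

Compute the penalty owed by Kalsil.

Accrued rate: 3% × 23 = 69%, capped at 20% → 20%
Failure-to-pay penalty: 20% of £572,100 = £114,420
Penalty before surcharge: £114,420 + £3,310 = £117,730
Administrative surcharge: 30% of £117,730 = £35,319
Total penalty: £117,730 + £35,319 = £153,049

£153,049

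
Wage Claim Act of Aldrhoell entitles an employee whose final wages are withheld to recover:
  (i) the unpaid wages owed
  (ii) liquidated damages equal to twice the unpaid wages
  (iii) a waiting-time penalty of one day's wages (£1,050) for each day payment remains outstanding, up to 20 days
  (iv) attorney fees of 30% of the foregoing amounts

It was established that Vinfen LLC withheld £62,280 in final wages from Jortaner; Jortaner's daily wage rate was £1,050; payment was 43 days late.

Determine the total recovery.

Doubled: 2 × £62,280 = £124,560
Penalty days: min(43, 20) = 20
Waiting-time penalty: 20 × £1,050 = £21,000
Subtotal: £62,280 + £124,560 + £21,000 = £207,840
Attorney fees: 30% of £207,840 = £62,352
Total award: £207,840 + £62,352 = £270,192

£270,192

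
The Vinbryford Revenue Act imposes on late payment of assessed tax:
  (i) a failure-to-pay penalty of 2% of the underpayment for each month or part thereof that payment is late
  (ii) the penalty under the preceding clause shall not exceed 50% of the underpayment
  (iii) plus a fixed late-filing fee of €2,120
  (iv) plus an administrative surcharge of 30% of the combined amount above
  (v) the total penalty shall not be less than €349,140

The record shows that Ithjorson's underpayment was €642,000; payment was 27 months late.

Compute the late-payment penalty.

€420,056

Accrued rate: 2% × 27 = 54%, capped at 50% → 50%
Failure-to-pay penalty: 50% of €642,000 = €321,000
Penalty before surcharge: €321,000 + €2,120 = €323,120
Administrative surcharge: 30% of €323,120 = €96,936
Total penalty: €323,120 + €96,936 = €420,056
Minimum €349,140: €420,056 meets the minimum, no increase.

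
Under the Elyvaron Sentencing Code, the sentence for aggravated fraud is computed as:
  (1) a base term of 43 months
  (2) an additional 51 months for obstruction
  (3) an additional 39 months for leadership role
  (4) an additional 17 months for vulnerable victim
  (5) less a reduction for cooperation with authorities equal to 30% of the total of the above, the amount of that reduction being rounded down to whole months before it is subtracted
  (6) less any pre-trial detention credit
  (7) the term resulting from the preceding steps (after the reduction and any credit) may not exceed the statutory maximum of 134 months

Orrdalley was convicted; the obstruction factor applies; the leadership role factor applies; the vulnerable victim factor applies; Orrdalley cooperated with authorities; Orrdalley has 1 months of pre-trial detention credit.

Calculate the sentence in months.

104 months

Obstruction enhancement: +51 months
Leadership role enhancement: +39 months
Vulnerable victim enhancement: +17 months
Adjusted term: 43 months + 51 months + 39 months + 17 months = 150 months
Cooperation with authorities reduction: 30% of 150 months = 45 months (rounded down)
After reduction: 150 − 45 = 105 months
Less pre-trial detention credit: 105 months − 1 months = 104 months
Cap at 134 months: 104 months is within the cap, no reduction.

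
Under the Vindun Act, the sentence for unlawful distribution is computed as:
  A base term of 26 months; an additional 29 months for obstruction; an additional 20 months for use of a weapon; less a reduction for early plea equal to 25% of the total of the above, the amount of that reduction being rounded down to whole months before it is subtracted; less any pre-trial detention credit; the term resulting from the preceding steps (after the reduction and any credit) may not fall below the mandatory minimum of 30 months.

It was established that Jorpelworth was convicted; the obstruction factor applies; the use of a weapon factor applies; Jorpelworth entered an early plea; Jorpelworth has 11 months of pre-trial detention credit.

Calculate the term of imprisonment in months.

46 months

Obstruction enhancement: +29 months
Use of a weapon enhancement: +20 months
Adjusted term: 26 months + 29 months + 20 months = 75 months
Early plea reduction: 25% of 75 months = 18 months (rounded down)
After reduction: 75 − 18 = 57 months
Less pre-trial detention credit: 57 months − 11 months = 46 months
Minimum 30 months: 46 months meets the minimum, no increase.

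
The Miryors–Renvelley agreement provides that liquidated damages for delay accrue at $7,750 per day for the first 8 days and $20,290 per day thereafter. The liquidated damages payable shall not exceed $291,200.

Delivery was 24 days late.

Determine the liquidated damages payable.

$291,200

First 8 days: 8 × $7,750 = $62,000
Remaining days: (24 − 8) × $20,290 = $324,640
Accrued per-day damages: $62,000 + $324,640 = $386,640
Cap at $291,200: $386,640 exceeds the cap → $291,200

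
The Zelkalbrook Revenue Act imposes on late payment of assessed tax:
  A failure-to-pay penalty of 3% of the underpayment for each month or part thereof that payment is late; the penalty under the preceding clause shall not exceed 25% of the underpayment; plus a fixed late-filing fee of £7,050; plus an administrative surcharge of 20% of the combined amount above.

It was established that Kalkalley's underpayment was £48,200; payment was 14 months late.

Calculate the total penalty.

£22,920

Accrued rate: 3% × 14 = 42%, capped at 25% → 25%
Failure-to-pay penalty: 25% of £48,200 = £12,050
Penalty before surcharge: £12,050 + £7,050 = £19,100
Administrative surcharge: 20% of £19,100 = £3,820
Total penalty: £19,100 + £3,820 = £22,920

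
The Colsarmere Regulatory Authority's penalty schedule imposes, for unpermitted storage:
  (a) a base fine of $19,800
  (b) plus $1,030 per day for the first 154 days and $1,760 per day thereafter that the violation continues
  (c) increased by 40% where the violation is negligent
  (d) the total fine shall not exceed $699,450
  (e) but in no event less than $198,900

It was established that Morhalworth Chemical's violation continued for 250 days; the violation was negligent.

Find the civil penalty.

Civil penalty: $486,332

First 154 days: 154 × $1,030 = $158,620
Remaining days: (250 − 154) × $1,760 = $168,960
Per-day component: $158,620 + $168,960 = $327,580
Base plus per-day: $19,800 + $327,580 = $347,380
Enhancement: 40% of $347,380 = $138,952
Enhanced fine: $347,380 + $138,952 = $486,332
Cap at $699,450: $486,332 is within the cap, no reduction.
Minimum $198,900: $486,332 meets the minimum, no increase.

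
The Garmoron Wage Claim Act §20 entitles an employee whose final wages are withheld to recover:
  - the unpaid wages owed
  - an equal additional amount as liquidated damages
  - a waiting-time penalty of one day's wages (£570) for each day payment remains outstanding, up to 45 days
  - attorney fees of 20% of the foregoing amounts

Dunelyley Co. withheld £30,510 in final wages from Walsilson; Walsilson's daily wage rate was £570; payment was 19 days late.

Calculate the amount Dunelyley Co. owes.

£86,220

Liquidated damages (equal amount): £30,510
Penalty days: min(19, 45) = 19
Waiting-time penalty: 19 × £570 = £10,830
Subtotal: £30,510 + £30,510 + £10,830 = £71,850
Attorney fees: 20% of £71,850 = £14,370
Total award: £71,850 + £14,370 = £86,220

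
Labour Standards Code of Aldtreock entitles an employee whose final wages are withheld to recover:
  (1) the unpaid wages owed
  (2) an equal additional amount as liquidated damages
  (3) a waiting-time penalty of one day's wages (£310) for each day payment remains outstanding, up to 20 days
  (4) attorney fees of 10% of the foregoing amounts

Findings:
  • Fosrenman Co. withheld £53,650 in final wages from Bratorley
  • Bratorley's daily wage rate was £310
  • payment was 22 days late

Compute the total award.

Total award: £124,850

Liquidated damages (equal amount): £53,650
Penalty days: min(22, 20) = 20
Waiting-time penalty: 20 × £310 = £6,200
Subtotal: £53,650 + £53,650 + £6,200 = £113,500
Attorney fees: 10% of £113,500 = £11,350
Total award: £113,500 + £11,350 = £124,850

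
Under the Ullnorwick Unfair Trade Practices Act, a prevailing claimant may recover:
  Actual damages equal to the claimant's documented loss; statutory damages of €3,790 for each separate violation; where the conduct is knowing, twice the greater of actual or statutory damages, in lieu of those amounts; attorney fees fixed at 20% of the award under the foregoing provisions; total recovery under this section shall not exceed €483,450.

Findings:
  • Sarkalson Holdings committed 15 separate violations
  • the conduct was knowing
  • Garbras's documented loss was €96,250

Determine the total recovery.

Total recovery: €231,000

Statutory damages: 15 × €3,790 = €56,850
Greater of actual damages (€96,250) or statutory damages (€56,850): €96,250
Doubled: 2 × €96,250 = €192,500
Attorney fees: 20% of €192,500 = €38,500
Total before cap: €192,500 + €38,500 = €231,000
Cap at €483,450: €231,000 is within the cap, no reduction.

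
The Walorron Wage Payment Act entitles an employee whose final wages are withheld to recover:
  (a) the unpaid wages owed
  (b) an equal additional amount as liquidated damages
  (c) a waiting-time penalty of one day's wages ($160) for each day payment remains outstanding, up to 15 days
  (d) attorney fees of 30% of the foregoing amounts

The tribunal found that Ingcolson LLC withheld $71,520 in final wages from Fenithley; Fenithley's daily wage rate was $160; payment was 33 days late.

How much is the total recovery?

Liquidated damages (equal amount): $71,520
Penalty days: min(33, 15) = 15
Waiting-time penalty: 15 × $160 = $2,400
Subtotal: $71,520 + $71,520 + $2,400 = $145,440
Attorney fees: 30% of $145,440 = $43,632
Total award: $145,440 + $43,632 = $189,072

$189,072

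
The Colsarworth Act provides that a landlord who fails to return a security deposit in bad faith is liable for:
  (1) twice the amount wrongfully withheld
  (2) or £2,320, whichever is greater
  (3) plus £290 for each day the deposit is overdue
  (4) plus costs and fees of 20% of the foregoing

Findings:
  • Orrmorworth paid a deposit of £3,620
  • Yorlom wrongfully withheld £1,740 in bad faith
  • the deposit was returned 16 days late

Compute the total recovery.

Doubled: 2 × £1,740 = £3,480
Minimum £2,320: £3,480 meets the minimum, no increase.
Late-return penalty: 16 × £290 = £4,640
Damages plus late penalty: £3,480 + £4,640 = £8,120
Costs and fees: 20% of £8,120 = £1,624
Total recovery: £8,120 + £1,624 = £9,744

Recovery: £9,744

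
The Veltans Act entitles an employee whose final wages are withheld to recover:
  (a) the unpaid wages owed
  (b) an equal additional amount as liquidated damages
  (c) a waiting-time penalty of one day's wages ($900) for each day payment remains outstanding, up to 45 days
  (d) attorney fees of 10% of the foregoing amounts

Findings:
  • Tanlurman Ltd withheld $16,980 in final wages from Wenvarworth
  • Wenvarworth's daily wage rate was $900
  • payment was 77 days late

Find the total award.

$81,906

Liquidated damages (equal amount): $16,980
Penalty days: min(77, 45) = 45
Waiting-time penalty: 45 × $900 = $40,500
Subtotal: $16,980 + $16,980 + $40,500 = $74,460
Attorney fees: 10% of $74,460 = $7,446
Total award: $74,460 + $7,446 = $81,906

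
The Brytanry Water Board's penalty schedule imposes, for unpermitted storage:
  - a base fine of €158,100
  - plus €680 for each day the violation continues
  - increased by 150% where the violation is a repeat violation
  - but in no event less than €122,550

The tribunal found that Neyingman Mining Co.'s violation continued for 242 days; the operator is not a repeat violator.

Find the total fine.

Civil penalty: €322,660

Per-day component: 242 × €680 = €164,560
Base plus per-day: €158,100 + €164,560 = €322,660
The operator is not a repeat violator: no 150% increase.
Minimum €122,550: €322,660 meets the minimum, no increase.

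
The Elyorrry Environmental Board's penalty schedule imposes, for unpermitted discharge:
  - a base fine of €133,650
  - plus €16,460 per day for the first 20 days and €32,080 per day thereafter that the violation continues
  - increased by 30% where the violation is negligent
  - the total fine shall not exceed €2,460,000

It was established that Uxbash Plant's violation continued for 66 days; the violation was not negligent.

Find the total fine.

First 20 days: 20 × €16,460 = €329,200
Remaining days: (66 − 20) × €32,080 = €1,475,680
Per-day component: €329,200 + €1,475,680 = €1,804,880
Base plus per-day: €133,650 + €1,804,880 = €1,938,530
The violation was not negligent: no 30% increase.
Cap at €2,460,000: €1,938,530 is within the cap, no reduction.

€1,938,530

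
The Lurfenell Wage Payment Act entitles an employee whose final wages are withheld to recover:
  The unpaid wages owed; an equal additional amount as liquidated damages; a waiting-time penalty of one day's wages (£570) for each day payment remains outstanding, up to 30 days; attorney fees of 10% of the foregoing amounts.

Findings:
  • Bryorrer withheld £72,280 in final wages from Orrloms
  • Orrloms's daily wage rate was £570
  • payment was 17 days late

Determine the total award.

£169,675

Liquidated damages (equal amount): £72,280
Penalty days: min(17, 30) = 17
Waiting-time penalty: 17 × £570 = £9,690
Subtotal: £72,280 + £72,280 + £9,690 = £154,250
Attorney fees: 10% of £154,250 = £15,425
Total award: £154,250 + £15,425 = £169,675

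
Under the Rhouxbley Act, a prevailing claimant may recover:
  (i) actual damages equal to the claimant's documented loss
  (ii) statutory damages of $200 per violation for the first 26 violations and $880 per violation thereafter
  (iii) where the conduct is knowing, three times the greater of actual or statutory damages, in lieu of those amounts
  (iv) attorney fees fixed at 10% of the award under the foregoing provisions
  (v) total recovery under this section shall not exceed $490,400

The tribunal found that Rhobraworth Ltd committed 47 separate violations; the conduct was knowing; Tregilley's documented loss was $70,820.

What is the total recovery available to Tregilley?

First 26 violations: 26 × $200 = $5,200
Remaining violations: (47 − 26) × $880 = $18,480
Statutory damages: $5,200 + $18,480 = $23,680
Greater of actual damages ($70,820) or statutory damages ($23,680): $70,820
Trebled: 3 × $70,820 = $212,460
Attorney fees: 10% of $212,460 = $21,246
Total before cap: $212,460 + $21,246 = $233,706
Cap at $490,400: $233,706 is within the cap, no reduction.

Total recovery: $233,706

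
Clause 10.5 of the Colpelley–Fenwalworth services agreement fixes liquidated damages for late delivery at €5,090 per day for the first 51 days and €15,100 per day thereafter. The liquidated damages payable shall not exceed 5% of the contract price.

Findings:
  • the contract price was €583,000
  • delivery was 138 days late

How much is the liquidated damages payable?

Liquidated damages: €29,150

First 51 days: 51 × €5,090 = €259,590
Remaining days: (138 − 51) × €15,100 = €1,313,700
Accrued per-day damages: €259,590 + €1,313,700 = €1,573,290
Cap: 5% of €583,000 = €29,150
Cap at €29,150: €1,573,290 exceeds the cap → €29,150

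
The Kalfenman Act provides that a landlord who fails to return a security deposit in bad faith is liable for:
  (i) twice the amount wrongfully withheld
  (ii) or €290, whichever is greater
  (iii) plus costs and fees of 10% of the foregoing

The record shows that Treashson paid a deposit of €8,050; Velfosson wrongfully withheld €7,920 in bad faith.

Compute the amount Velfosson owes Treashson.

€17,424

Doubled: 2 × €7,920 = €15,840
Minimum €290: €15,840 meets the minimum, no increase.
Costs and fees: 10% of €15,840 = €1,584
Total recovery: €15,840 + €1,584 = €17,424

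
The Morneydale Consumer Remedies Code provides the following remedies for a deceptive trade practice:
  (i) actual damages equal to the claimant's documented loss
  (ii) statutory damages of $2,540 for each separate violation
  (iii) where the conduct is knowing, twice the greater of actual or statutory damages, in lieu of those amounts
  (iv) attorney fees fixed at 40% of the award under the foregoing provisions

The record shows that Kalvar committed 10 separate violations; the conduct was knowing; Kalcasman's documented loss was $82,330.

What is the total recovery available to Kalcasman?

$230,524

Statutory damages: 10 × $2,540 = $25,400
Greater of actual damages ($82,330) or statutory damages ($25,400): $82,330
Doubled: 2 × $82,330 = $164,660
Attorney fees: 40% of $164,660 = $65,864
Total recovery: $164,660 + $65,864 = $230,524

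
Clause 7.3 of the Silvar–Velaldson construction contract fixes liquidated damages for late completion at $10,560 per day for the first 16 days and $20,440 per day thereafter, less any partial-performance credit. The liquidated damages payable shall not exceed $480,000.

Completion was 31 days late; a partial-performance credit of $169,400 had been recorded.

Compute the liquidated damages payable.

First 16 days: 16 × $10,560 = $168,960
Remaining days: (31 − 16) × $20,440 = $306,600
Accrued per-day damages: $168,960 + $306,600 = $475,560
Less partial-performance credit: $475,560 − $169,400 = $306,160
Cap at $480,000: $306,160 is within the cap, no reduction.

Liquidated damages: $306,160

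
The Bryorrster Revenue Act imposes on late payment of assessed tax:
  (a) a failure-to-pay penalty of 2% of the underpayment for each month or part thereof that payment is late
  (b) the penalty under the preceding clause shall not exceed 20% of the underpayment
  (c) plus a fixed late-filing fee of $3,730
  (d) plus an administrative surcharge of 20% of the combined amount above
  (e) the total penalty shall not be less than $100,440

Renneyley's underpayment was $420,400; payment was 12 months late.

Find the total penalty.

Penalty: $105,372

Accrued rate: 2% × 12 = 24%, capped at 20% → 20%
Failure-to-pay penalty: 20% of $420,400 = $84,080
Penalty before surcharge: $84,080 + $3,730 = $87,810
Administrative surcharge: 20% of $87,810 = $17,562
Total penalty: $87,810 + $17,562 = $105,372
Minimum $100,440: $105,372 meets the minimum, no increase.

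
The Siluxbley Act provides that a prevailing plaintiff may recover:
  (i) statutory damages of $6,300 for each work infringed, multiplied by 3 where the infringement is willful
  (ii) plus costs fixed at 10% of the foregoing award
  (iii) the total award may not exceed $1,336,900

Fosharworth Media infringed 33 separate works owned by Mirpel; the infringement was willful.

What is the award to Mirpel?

Statutory damages: 33 × $6,300 = $207,900
Trebled: 3 × $207,900 = $623,700
Costs: 10% of $623,700 = $62,370
Award plus costs: $623,700 + $62,370 = $686,070
Cap at $1,336,900: $686,070 is within the cap, no reduction.

$686,070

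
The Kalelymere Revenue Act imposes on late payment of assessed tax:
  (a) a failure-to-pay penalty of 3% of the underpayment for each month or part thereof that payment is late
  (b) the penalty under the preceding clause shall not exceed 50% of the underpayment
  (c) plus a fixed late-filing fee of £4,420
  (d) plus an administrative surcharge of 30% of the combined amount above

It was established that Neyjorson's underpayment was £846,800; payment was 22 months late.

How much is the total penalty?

Accrued rate: 3% × 22 = 66%, capped at 50% → 50%
Failure-to-pay penalty: 50% of £846,800 = £423,400
Penalty before surcharge: £423,400 + £4,420 = £427,820
Administrative surcharge: 30% of £427,820 = £128,346
Total penalty: £427,820 + £128,346 = £556,166

£556,166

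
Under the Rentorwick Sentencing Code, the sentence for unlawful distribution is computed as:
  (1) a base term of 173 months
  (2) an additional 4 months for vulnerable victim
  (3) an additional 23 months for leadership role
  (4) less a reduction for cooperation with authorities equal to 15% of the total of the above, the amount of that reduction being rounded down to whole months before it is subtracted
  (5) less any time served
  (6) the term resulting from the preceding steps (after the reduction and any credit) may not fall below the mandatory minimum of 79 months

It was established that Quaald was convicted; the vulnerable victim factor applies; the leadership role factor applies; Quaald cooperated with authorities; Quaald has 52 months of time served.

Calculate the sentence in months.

118 months

Vulnerable victim enhancement: +4 months
Leadership role enhancement: +23 months
Adjusted term: 173 months + 4 months + 23 months = 200 months
Cooperation with authorities reduction: 15% of 200 months = 30 months (rounded down)
After reduction: 200 − 30 = 170 months
Less time served: 170 months − 52 months = 118 months
Minimum 79 months: 118 months meets the minimum, no increase.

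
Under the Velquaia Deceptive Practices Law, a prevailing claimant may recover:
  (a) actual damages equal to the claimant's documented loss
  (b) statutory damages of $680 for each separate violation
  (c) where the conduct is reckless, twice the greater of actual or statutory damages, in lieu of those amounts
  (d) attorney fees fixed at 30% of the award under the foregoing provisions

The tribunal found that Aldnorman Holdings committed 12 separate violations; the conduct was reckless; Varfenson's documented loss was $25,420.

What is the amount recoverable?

Statutory damages: 12 × $680 = $8,160
Greater of actual damages ($25,420) or statutory damages ($8,160): $25,420
Doubled: 2 × $25,420 = $50,840
Attorney fees: 30% of $50,840 = $15,252
Total recovery: $50,840 + $15,252 = $66,092

$66,092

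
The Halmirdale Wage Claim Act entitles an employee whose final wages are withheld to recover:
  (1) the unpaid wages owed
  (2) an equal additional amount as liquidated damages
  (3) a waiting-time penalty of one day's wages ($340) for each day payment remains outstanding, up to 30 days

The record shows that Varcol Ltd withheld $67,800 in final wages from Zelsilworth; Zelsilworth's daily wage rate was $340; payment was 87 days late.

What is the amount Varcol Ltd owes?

Liquidated damages (equal amount): $67,800
Penalty days: min(87, 30) = 30
Waiting-time penalty: 30 × $340 = $10,200
Total award: $67,800 + $67,800 + $10,200 = $145,800

$145,800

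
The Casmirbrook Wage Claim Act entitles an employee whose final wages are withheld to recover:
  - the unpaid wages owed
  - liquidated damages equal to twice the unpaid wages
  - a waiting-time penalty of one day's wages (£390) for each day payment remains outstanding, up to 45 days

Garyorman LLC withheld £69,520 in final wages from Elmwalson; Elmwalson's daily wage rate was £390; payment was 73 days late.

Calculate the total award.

Doubled: 2 × £69,520 = £139,040
Penalty days: min(73, 45) = 45
Waiting-time penalty: 45 × £390 = £17,550
Total award: £69,520 + £139,040 + £17,550 = £226,110

£226,110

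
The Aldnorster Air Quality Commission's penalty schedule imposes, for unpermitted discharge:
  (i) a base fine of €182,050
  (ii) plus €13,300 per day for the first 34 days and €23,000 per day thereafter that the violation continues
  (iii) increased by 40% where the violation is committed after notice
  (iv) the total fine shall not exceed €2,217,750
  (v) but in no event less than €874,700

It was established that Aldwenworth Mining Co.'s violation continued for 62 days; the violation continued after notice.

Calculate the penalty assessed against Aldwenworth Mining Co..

€1,789,550

First 34 days: 34 × €13,300 = €452,200
Remaining days: (62 − 34) × €23,000 = €644,000
Per-day component: €452,200 + €644,000 = €1,096,200
Base plus per-day: €182,050 + €1,096,200 = €1,278,250
Enhancement: 40% of €1,278,250 = €511,300
Enhanced fine: €1,278,250 + €511,300 = €1,789,550
Cap at €2,217,750: €1,789,550 is within the cap, no reduction.
Minimum €874,700: €1,789,550 meets the minimum, no increase.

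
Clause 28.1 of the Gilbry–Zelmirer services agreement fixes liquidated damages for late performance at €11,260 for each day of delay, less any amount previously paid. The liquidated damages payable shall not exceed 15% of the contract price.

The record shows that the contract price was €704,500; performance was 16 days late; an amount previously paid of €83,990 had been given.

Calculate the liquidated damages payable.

€96,170

Per-day damages: 16 × €11,260 = €180,160
Less amount previously paid: €180,160 − €83,990 = €96,170
Cap: 15% of €704,500 = €105,675
Cap at €105,675: €96,170 is within the cap, no reduction.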